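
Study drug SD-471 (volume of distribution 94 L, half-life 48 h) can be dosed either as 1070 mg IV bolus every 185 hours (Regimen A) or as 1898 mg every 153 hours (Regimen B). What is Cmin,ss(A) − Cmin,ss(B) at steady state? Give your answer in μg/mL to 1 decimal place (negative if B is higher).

Regimen A: f = (1/2)^(185/48) ≈ 0.0691; Cmin,ss = (1070/94)·f/(1−f) ≈ 0.845 μg/mL.
Regimen B: f = (1/2)^(153/48) ≈ 0.1098; Cmin,ss = (1898/94)·f/(1−f) ≈ 2.490 μg/mL.
Difference ≈ 0.845 − 2.490 ≈ -1.645 μg/mL.

-1.6 μg/mL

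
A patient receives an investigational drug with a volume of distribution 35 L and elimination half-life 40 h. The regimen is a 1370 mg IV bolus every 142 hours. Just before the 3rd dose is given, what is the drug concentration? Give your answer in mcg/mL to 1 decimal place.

3.6 mcg/mL

f = (1/2)^(τ/t½) = (1/2)^(142/40) ≈ 0.0854.
C₀ = D/Vd = 1370/35 ≈ 39.143 mcg/mL.
Before the 3rd dose, 2 doses have been given. Superposition: Cmin = C₀·(f + f²).
≈ 39.143 × (0.0854 + 0.0073) ≈ 39.143 × 0.0927 ≈ 3.629 mcg/mL.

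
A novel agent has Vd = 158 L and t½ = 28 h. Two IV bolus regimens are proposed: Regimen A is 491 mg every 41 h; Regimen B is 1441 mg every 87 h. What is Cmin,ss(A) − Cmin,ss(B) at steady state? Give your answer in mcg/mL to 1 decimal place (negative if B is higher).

Regimen A: f = (1/2)^(41/28) ≈ 0.3624; Cmin,ss = (491/158)·f/(1−f) ≈ 1.766 mcg/mL.
Regimen B: f = (1/2)^(87/28) ≈ 0.1161; Cmin,ss = (1441/158)·f/(1−f) ≈ 1.198 mcg/mL.
Difference ≈ 1.766 − 1.198 ≈ 0.568 mcg/mL.

0.6 mcg/mL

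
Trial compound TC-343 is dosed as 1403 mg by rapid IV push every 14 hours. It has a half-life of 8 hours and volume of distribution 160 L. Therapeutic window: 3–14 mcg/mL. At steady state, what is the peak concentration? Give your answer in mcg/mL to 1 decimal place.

Over one 14-h interval, 14/8 ≈ 1.75 half-lives elapse, leaving f ≈ 0.2973 of each dose.
Accumulation ratio R = 1/(1 − f) ≈ 1/0.7027 ≈ 1.4231.
Each bolus raises the concentration by D/Vd = 1403/160 ≈ 8.769 mcg/mL.
Cmax,ss = C₀/(1 − f) ≈ 8.769/0.7027 ≈ 12.479 mcg/mL.
Peak 12.5 mcg/mL vs MTC 14 mcg/mL: below toxic threshold.

12.5 mcg/mL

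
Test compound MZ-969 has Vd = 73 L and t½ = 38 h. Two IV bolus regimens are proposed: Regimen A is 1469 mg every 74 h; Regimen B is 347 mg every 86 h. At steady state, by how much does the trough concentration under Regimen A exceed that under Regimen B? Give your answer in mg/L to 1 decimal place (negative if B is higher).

5.8 mg/L

Regimen A: f = (1/2)^(74/38) ≈ 0.2593; Cmin,ss = (1469/73)·f/(1−f) ≈ 7.045 mg/L.
Regimen B: f = (1/2)^(86/38) ≈ 0.2083; Cmin,ss = (347/73)·f/(1−f) ≈ 1.251 mg/L.
Difference ≈ 7.045 − 1.251 ≈ 5.794 mg/L.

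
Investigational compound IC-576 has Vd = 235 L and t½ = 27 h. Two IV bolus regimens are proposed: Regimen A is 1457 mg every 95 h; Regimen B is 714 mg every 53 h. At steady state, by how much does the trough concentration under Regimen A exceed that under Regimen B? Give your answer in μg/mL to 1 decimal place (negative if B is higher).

-0.5 μg/mL

Regimen A: f = (1/2)^(95/27) ≈ 0.0873; Cmin,ss = (1457/235)·f/(1−f) ≈ 0.593 μg/mL.
Regimen B: f = (1/2)^(53/27) ≈ 0.2565; Cmin,ss = (714/235)·f/(1−f) ≈ 1.048 μg/mL.
Difference ≈ 0.593 − 1.048 ≈ -0.455 μg/mL.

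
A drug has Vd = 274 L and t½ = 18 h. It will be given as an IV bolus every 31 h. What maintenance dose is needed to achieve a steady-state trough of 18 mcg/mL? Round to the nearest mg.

11341 mg

τ/t½ = 31/18 ≈ 1.7222, so f = (1/2)^(31/18) ≈ 0.303082.
Cmin,ss = (D/Vd)·f/(1−f), so D = Cmin,ss·Vd·(1−f)/f.
D = 18 × 274 × (1−f)/f ≈ 18 × 274 × 2.29944 ≈ 11340.84 mg.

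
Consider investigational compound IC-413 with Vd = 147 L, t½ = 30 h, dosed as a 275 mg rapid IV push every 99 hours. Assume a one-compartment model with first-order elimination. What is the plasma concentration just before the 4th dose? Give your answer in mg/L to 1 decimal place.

0.2 mg/L

f = (1/2)^(τ/t½) = (1/2)^(99/30) ≈ 0.1015.
C₀ = D/Vd = 275/147 ≈ 1.871 mg/L.
Before the 4th dose, 3 doses have been given. Superposition: Cmin = C₀·(f + f² + … + f^3).
≈ 1.871 × (0.1015 + 0.0103 + 0.0010) ≈ 1.871 × 0.1128 ≈ 0.211 mg/L.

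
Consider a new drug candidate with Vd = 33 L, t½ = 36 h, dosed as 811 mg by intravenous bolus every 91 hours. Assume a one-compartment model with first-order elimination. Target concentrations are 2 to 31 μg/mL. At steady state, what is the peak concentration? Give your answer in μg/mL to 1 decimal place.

29.7 μg/mL

τ/t½ = 91/36 ≈ 2.5278, so fraction remaining f = (1/2)^(91/36) ≈ 0.1734.
Accumulation ratio R = 1/(1 − f) ≈ 1/0.8266 ≈ 1.2098.
Each bolus raises the concentration by D/Vd = 811/33 ≈ 24.576 μg/mL.
Steady-state peak Cmax,ss = C₀·R ≈ 24.576 × 1.2098 ≈ 29.732 μg/mL.
Peak 29.7 μg/mL vs MTC 31 μg/mL: below toxic threshold.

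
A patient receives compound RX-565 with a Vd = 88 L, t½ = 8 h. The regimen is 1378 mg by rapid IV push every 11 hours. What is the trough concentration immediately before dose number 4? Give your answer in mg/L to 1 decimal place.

f = (1/2)^(τ/t½) = (1/2)^(11/8) ≈ 0.3856.
C₀ = D/Vd = 1378/88 ≈ 15.659 mg/L.
Before the 4th dose, 3 doses have been given. Superposition: Cmin = C₀·(f + f² + … + f^3).
≈ 15.659 × (0.3856 + 0.1487 + 0.0573) ≈ 15.659 × 0.5916 ≈ 9.264 mg/L.

9.3 mg/L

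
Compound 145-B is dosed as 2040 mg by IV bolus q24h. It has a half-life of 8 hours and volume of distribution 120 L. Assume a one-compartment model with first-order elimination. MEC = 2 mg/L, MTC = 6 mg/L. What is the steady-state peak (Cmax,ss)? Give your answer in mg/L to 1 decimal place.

19.4 mg/L

τ = 24 h = 3 half-lives, so f = (1/2)^3 = 0.125.
At steady state, R = 1/(1 − 0.125) = 8/7.
Single-dose peak C₀ = D/Vd = 2040/120 = 17 mg/L.
Steady-state peak Cmax,ss = C₀·R = 17 × 8/7 ≈ 19.429 mg/L.
Peak 19.4 mg/L vs MTC 6 mg/L: exceeds toxic threshold.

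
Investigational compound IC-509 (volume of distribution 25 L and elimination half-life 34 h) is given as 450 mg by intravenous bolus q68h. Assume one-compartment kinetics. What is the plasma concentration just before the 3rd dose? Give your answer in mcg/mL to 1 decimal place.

5.6 mcg/mL

f = (1/2)^(τ/t½) = (1/2)^(68/34) ≈ 0.2500.
C₀ = D/Vd = 450/25 ≈ 18.000 mcg/mL.
Before the 3rd dose, 2 doses have been given. Superposition: Cmin = C₀·(f + f²).
≈ 18.000 × (0.2500 + 0.0625) ≈ 18.000 × 0.3125 ≈ 5.625 mcg/mL.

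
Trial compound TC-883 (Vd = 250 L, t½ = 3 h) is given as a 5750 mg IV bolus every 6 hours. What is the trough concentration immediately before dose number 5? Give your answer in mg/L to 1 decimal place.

f = (1/2)^(τ/t½) = (1/2)^(6/3) ≈ 0.2500.
C₀ = D/Vd = 5750/250 ≈ 23.000 mg/L.
Before the 5th dose, 4 doses have been given. Superposition: Cmin = C₀·(f + f² + … + f^4).
≈ 23.000 × (0.2500 + 0.0625 + 0.0156 + 0.0039) ≈ 23.000 × 0.3320 ≈ 7.636 mg/L.

7.6 mg/L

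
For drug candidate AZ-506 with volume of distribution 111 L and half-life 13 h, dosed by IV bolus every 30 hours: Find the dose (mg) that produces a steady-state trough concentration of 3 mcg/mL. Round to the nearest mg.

τ/t½ = 30/13 ≈ 2.3077, so f = (1/2)^(30/13) ≈ 0.201983.
Cmin,ss = (D/Vd)·f/(1−f), so D = Cmin,ss·Vd·(1−f)/f.
D = 3 × 111 × (1−f)/f ≈ 3 × 111 × 3.95091 ≈ 1315.65 mg.

1316 mg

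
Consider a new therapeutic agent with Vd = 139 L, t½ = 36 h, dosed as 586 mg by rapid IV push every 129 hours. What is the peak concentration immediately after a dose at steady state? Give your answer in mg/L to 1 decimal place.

Over one 129-h interval, 129/36 ≈ 3.5833 half-lives elapse, leaving f ≈ 0.0834 of each dose.
At steady state, accumulation factor R = 1/(1 − e^(−kτ)) ≈ 1.0910.
Each bolus raises the concentration by D/Vd = 586/139 ≈ 4.216 mg/L.
Steady-state peak Cmax,ss = C₀·R ≈ 4.216 × 1.0910 ≈ 4.600 mg/L.

4.6 mg/L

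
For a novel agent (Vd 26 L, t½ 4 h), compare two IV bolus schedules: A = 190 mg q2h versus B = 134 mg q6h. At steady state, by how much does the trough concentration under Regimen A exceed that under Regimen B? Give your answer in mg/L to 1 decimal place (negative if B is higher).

14.8 mg/L

Regimen A: f = (1/2)^(2/4) ≈ 0.7071; Cmin,ss = (190/26)·f/(1−f) ≈ 17.642 mg/L.
Regimen B: f = (1/2)^(6/4) ≈ 0.3536; Cmin,ss = (134/26)·f/(1−f) ≈ 2.819 mg/L.
Difference ≈ 17.642 − 2.819 ≈ 14.823 mg/L.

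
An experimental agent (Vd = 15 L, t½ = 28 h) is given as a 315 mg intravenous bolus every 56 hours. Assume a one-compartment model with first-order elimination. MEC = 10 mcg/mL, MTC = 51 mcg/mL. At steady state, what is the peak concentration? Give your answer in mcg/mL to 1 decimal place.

28.0 mcg/mL

τ = 56 h = 2 half-lives, so f = (1/2)^2 = 0.25.
At steady state, R = 1/(1 − 0.25) = 4/3.
Single-dose peak C₀ = D/Vd = 315/15 = 21 mcg/mL.
Steady-state peak Cmax,ss = C₀·R = 21 × 4/3 ≈ 28.000 mcg/mL.
Peak 28.0 mcg/mL vs MTC 51 mcg/mL: below toxic threshold.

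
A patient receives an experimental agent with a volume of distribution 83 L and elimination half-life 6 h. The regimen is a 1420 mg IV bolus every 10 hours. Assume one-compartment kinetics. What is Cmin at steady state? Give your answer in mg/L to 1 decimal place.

7.9 mg/L

τ/t½ = 10/6 ≈ 1.6667, so fraction remaining f = (1/2)^(10/6) ≈ 0.3150.
Accumulation ratio R = 1/(1 − f) ≈ 1/0.6850 ≈ 1.4599.
Single-dose peak C₀ = D/Vd = 1420/83 ≈ 17.108 mg/L.
Steady-state peak Cmax,ss = C₀·R ≈ 17.108 × 1.4599 ≈ 24.976 mg/L.
One interval later, Cmin,ss = Cmax,ss·e^(−kτ) ≈ 24.976 × 0.3150 ≈ 7.867 mg/L.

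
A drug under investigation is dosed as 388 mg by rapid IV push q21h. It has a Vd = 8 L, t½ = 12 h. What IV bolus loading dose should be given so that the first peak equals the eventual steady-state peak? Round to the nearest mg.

f = (1/2)^(21/12) ≈ 0.297302; accumulation ratio R = 1/(1−f) ≈ 1.42309.
Loading dose to hit Cmax,ss on first dose: D_load = D_maint·R ≈ 388 × 1.42309 ≈ 552.16 mg.

552 mg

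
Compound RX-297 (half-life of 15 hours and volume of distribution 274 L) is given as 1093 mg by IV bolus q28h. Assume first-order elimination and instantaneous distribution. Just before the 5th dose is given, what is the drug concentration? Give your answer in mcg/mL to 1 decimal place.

f = (1/2)^(τ/t½) = (1/2)^(28/15) ≈ 0.2742.
C₀ = D/Vd = 1093/274 ≈ 3.989 mcg/mL.
Before the 5th dose, 4 doses have been given. Superposition: Cmin = C₀·(f + f² + … + f^4).
≈ 3.989 × (0.2742 + 0.0752 + 0.0206 + 0.0057) ≈ 3.989 × 0.3757 ≈ 1.499 mcg/mL.

1.5 mcg/mL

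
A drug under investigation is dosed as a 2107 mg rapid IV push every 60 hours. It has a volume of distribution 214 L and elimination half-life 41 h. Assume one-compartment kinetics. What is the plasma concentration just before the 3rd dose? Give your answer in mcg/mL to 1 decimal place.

f = (1/2)^(τ/t½) = (1/2)^(60/41) ≈ 0.3626.
C₀ = D/Vd = 2107/214 ≈ 9.846 mcg/mL.
Before the 3rd dose, 2 doses have been given. Superposition: Cmin = C₀·(f + f²).
≈ 9.846 × (0.3626 + 0.1315) ≈ 9.846 × 0.4941 ≈ 4.865 mcg/mL.

4.9 mcg/mL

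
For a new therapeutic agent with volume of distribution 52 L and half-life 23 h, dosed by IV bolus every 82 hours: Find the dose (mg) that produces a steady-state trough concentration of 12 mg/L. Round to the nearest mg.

6762 mg

τ/t½ = 82/23 ≈ 3.5652, so f = (1/2)^(82/23) ≈ 0.084482.
Cmin,ss = (D/Vd)·f/(1−f), so D = Cmin,ss·Vd·(1−f)/f.
D = 12 × 52 × (1−f)/f ≈ 12 × 52 × 10.83684 ≈ 6762.19 mg.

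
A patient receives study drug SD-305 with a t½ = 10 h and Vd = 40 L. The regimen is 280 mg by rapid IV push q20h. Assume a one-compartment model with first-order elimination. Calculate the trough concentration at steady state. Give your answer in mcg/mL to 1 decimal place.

τ = 20 h = 2 half-lives, so f = (1/2)^2 = 0.25.
At steady state, R = 1/(1 − 0.25) = 4/3.
Single-dose peak C₀ = D/Vd = 280/40 = 7 mcg/mL.
Steady-state peak Cmax,ss = C₀·R = 7 × 4/3 ≈ 9.333 mcg/mL.
Steady-state trough Cmin,ss = Cmax,ss·f ≈ 9.333 × 0.25 ≈ 2.333 mcg/mL.

2.3 mcg/mL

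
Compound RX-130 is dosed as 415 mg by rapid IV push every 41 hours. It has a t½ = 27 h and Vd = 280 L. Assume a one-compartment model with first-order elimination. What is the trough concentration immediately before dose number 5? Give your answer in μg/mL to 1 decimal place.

0.8 μg/mL

f = (1/2)^(τ/t½) = (1/2)^(41/27) ≈ 0.3490.
C₀ = D/Vd = 415/280 ≈ 1.482 μg/mL.
Before the 5th dose, 4 doses have been given. Superposition: Cmin = C₀·(f + f² + … + f^4).
≈ 1.482 × (0.3490 + 0.1218 + 0.0425 + 0.0148) ≈ 1.482 × 0.5281 ≈ 0.783 μg/mL.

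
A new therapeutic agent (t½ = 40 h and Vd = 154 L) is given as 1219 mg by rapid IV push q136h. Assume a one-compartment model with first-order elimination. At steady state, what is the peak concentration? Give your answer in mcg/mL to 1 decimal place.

τ/t½ = 136/40 ≈ 3.4, so fraction remaining f = (1/2)^(136/40) ≈ 0.0947.
At steady state, accumulation factor R = 1/(1 − e^(−kτ)) ≈ 1.1046.
Single-dose peak C₀ = D/Vd = 1219/154 ≈ 7.916 mcg/mL.
Steady-state peak Cmax,ss = C₀·R ≈ 7.916 × 1.1046 ≈ 8.744 mcg/mL.

8.7 mcg/mL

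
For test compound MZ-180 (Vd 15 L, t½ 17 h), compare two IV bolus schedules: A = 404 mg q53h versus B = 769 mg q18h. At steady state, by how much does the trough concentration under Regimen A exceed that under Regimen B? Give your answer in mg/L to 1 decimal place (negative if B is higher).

-43.8 mg/L

Regimen A: f = (1/2)^(53/17) ≈ 0.1152; Cmin,ss = (404/15)·f/(1−f) ≈ 3.507 mg/L.
Regimen B: f = (1/2)^(18/17) ≈ 0.4800; Cmin,ss = (769/15)·f/(1−f) ≈ 47.323 mg/L.
Difference ≈ 3.507 − 47.323 ≈ -43.816 mg/L.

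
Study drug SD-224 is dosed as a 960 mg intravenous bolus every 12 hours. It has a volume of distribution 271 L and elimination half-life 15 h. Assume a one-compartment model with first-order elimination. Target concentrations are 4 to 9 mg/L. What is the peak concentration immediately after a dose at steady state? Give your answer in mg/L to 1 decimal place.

Over one 12-h interval, 12/15 ≈ 0.8 half-lives elapse, leaving f ≈ 0.5743 of each dose.
Accumulation ratio R = 1/(1 − f) ≈ 1/0.4257 ≈ 2.3491.
Single-dose peak C₀ = D/Vd = 960/271 ≈ 3.542 mg/L.
Steady-state peak Cmax,ss = C₀·R ≈ 3.542 × 2.3491 ≈ 8.321 mg/L.
Peak 8.3 mg/L vs MTC 9 mg/L: below toxic threshold.

8.3 mg/L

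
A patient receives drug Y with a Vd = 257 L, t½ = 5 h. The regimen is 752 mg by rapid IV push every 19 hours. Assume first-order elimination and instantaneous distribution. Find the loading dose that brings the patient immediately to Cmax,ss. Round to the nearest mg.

f = (1/2)^(19/5) ≈ 0.071794; accumulation ratio R = 1/(1−f) ≈ 1.07735.
Loading dose to hit Cmax,ss on first dose: D_load = D_maint·R ≈ 752 × 1.07735 ≈ 810.17 mg.

810 mg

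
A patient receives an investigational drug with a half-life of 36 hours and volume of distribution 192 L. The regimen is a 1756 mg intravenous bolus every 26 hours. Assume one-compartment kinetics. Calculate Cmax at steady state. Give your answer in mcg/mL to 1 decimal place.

k = ln2/t½ = ln2/36 ≈ 0.019254 h⁻¹; fraction remaining f = e^(−kτ) = e^(−0.019254×26) ≈ 0.6062.
Accumulation ratio R = 1/(1 − f) ≈ 1/0.3938 ≈ 2.5394.
Each bolus raises the concentration by D/Vd = 1756/192 ≈ 9.146 mcg/mL.
Cmax,ss = C₀/(1 − f) ≈ 9.146/0.3938 ≈ 23.225 mcg/mL.

23.2 mcg/mL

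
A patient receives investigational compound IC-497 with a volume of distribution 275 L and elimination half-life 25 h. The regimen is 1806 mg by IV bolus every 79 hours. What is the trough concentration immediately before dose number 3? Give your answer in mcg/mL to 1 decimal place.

f = (1/2)^(τ/t½) = (1/2)^(79/25) ≈ 0.1119.
C₀ = D/Vd = 1806/275 ≈ 6.567 mcg/mL.
Before the 3rd dose, 2 doses have been given. Superposition: Cmin = C₀·(f + f²).
≈ 6.567 × (0.1119 + 0.0125) ≈ 6.567 × 0.1244 ≈ 0.817 mcg/mL.

0.8 mcg/mL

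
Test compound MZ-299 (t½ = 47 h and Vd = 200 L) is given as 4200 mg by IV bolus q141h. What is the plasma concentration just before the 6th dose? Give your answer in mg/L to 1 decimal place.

3.0 mg/L

f = (1/2)^(τ/t½) = (1/2)^(141/47) ≈ 0.1250.
C₀ = D/Vd = 4200/200 ≈ 21.000 mg/L.
Before the 6th dose, 5 doses have been given. Superposition: Cmin = C₀·(f + f² + … + f^5).
≈ 21.000 × (0.1250 + 0.0156 + 0.0020 + 0.0002 + 0.0000) ≈ 21.000 × 0.1428 ≈ 2.999 mg/L.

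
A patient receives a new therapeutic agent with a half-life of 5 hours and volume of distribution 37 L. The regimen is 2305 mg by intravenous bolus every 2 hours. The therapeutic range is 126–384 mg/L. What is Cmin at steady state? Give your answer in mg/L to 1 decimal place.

Over one 2-h interval, 2/5 ≈ 0.4 half-lives elapse, leaving f ≈ 0.7579 of each dose.
At steady state, accumulation factor R = 1/(1 − e^(−kτ)) ≈ 4.1305.
Each bolus raises the concentration by D/Vd = 2305/37 ≈ 62.297 mg/L.
Steady-state peak Cmax,ss = C₀·R ≈ 62.297 × 4.1305 ≈ 257.318 mg/L.
Steady-state trough Cmin,ss = Cmax,ss·f ≈ 257.318 × 0.7579 ≈ 195.021 mg/L.
Trough 195.0 mg/L vs MEC 126 mg/L: adequate.

195.0 mg/L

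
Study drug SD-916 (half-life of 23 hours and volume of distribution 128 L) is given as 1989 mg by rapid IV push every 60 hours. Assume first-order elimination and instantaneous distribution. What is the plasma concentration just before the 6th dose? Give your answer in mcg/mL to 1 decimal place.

f = (1/2)^(τ/t½) = (1/2)^(60/23) ≈ 0.1639.
C₀ = D/Vd = 1989/128 ≈ 15.539 mcg/mL.
Before the 6th dose, 5 doses have been given. Superposition: Cmin = C₀·(f + f² + … + f^5).
≈ 15.539 × (0.1639 + 0.0269 + 0.0044 + 0.0007 + 0.0001) ≈ 15.539 × 0.1960 ≈ 3.046 mcg/mL.

3.0 mcg/mL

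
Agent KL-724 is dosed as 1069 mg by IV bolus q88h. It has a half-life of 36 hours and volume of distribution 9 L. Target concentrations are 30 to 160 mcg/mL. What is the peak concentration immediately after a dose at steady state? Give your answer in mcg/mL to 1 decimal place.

145.5 mcg/mL

k = ln2/t½ = ln2/36 ≈ 0.019254 h⁻¹; fraction remaining f = e^(−kτ) = e^(−0.019254×88) ≈ 0.1837.
Accumulation ratio R = 1/(1 − f) ≈ 1/0.8163 ≈ 1.2250.
Single-dose peak C₀ = D/Vd = 1069/9 ≈ 118.778 mcg/mL.
Steady-state peak Cmax,ss = C₀·R ≈ 118.778 × 1.2250 ≈ 145.503 mcg/mL.
Peak 145.5 mcg/mL vs MTC 160 mcg/mL: below toxic threshold.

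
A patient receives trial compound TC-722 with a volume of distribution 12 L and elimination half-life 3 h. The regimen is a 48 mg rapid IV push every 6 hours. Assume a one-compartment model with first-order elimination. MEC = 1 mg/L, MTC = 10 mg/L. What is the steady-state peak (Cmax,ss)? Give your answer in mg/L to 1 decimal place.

τ = 6 h = 2 half-lives, so f = (1/2)^2 = 0.25.
At steady state, R = 1/(1 − 0.25) = 4/3.
Single-dose peak C₀ = D/Vd = 48/12 = 4 mg/L.
Steady-state peak Cmax,ss = C₀·R = 4 × 4/3 ≈ 5.333 mg/L.
Peak 5.3 mg/L vs MTC 10 mg/L: below toxic threshold.

5.3 mg/L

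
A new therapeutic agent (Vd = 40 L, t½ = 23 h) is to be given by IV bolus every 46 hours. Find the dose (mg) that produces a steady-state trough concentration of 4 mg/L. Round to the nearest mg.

τ/t½ = 46/23 ≈ 2, so f = (1/2)^(46/23) ≈ 0.250000.
Cmin,ss = (D/Vd)·f/(1−f), so D = Cmin,ss·Vd·(1−f)/f.
D = 4 × 40 × (1−f)/f ≈ 4 × 40 × 3.00000 ≈ 480.00 mg.

480 mg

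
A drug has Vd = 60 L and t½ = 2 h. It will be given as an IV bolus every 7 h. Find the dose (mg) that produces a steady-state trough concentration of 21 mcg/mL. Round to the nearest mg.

12995 mg

τ/t½ = 7/2 ≈ 3.5, so f = (1/2)^(7/2) ≈ 0.088388.
Cmin,ss = (D/Vd)·f/(1−f), so D = Cmin,ss·Vd·(1−f)/f.
D = 21 × 60 × (1−f)/f ≈ 21 × 60 × 10.31375 ≈ 12995.33 mg.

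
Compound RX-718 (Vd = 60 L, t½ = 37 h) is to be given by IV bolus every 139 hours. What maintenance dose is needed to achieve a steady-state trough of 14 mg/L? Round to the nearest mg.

τ/t½ = 139/37 ≈ 3.7568, so f = (1/2)^(139/37) ≈ 0.073978.
Cmin,ss = (D/Vd)·f/(1−f), so D = Cmin,ss·Vd·(1−f)/f.
D = 14 × 60 × (1−f)/f ≈ 14 × 60 × 12.51753 ≈ 10514.73 mg.

10515 mg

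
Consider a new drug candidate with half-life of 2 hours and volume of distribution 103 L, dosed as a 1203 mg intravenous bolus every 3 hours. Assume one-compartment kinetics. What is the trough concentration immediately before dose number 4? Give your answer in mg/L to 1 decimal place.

6.1 mg/L

f = (1/2)^(τ/t½) = (1/2)^(3/2) ≈ 0.3536.
C₀ = D/Vd = 1203/103 ≈ 11.680 mg/L.
Before the 4th dose, 3 doses have been given. Superposition: Cmin = C₀·(f + f² + … + f^3).
≈ 11.680 × (0.3536 + 0.1250 + 0.0442) ≈ 11.680 × 0.5228 ≈ 6.106 mg/L.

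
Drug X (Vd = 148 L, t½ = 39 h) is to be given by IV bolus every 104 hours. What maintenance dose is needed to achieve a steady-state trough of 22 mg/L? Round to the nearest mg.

τ/t½ = 104/39 ≈ 2.6667, so f = (1/2)^(104/39) ≈ 0.157490.
Cmin,ss = (D/Vd)·f/(1−f), so D = Cmin,ss·Vd·(1−f)/f.
D = 22 × 148 × (1−f)/f ≈ 22 × 148 × 5.34961 ≈ 17418.33 mg.

17418 mg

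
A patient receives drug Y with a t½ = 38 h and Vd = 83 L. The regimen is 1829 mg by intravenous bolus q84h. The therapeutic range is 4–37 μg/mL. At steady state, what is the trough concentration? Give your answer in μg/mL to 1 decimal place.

6.1 μg/mL

k = ln2/t½ = ln2/38 ≈ 0.018241 h⁻¹; fraction remaining f = e^(−kτ) = e^(−0.018241×84) ≈ 0.2161.
At steady state, accumulation factor R = 1/(1 − e^(−kτ)) ≈ 1.2757.
Single-dose peak C₀ = D/Vd = 1829/83 ≈ 22.036 μg/mL.
Steady-state peak Cmax,ss = C₀·R ≈ 22.036 × 1.2757 ≈ 28.111 μg/mL.
One interval later, Cmin,ss = Cmax,ss·e^(−kτ) ≈ 28.111 × 0.2161 ≈ 6.075 μg/mL.
Trough 6.1 μg/mL vs MEC 4 μg/mL: adequate.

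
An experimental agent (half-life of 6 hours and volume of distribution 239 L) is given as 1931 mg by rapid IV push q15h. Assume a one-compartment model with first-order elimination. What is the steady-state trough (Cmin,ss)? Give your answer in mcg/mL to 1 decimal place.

1.7 mcg/mL

Over one 15-h interval, 15/6 ≈ 2.5 half-lives elapse, leaving f ≈ 0.1768 of each dose.
Single-dose peak C₀ = D/Vd = 1931/239 ≈ 8.079 mcg/mL.
Steady-state trough Cmin,ss = C₀·f/(1−f) ≈ 8.079 × 0.1768/0.8232 ≈ 1.735 mcg/mL.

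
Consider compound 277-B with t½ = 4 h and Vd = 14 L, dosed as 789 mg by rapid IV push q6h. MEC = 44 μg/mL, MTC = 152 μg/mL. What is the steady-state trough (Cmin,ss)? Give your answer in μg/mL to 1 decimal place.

τ/t½ = 6/4 ≈ 1.5, so fraction remaining f = (1/2)^(6/4) ≈ 0.3536.
Accumulation ratio R = 1/(1 − f) ≈ 1/0.6464 ≈ 1.5470.
Single-dose peak C₀ = D/Vd = 789/14 ≈ 56.357 μg/mL.
Steady-state peak Cmax,ss = C₀·R ≈ 56.357 × 1.5470 ≈ 87.184 μg/mL.
Steady-state trough Cmin,ss = Cmax,ss·f ≈ 87.184 × 0.3536 ≈ 30.828 μg/mL.
Trough 30.8 μg/mL vs MEC 44 μg/mL: subtherapeutic.

30.8 μg/mL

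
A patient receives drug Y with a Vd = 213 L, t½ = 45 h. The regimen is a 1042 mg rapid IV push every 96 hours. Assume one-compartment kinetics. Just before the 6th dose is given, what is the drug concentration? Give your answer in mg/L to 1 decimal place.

1.4 mg/L

f = (1/2)^(τ/t½) = (1/2)^(96/45) ≈ 0.2279.
C₀ = D/Vd = 1042/213 ≈ 4.892 mg/L.
Before the 6th dose, 5 doses have been given. Superposition: Cmin = C₀·(f + f² + … + f^5).
≈ 4.892 × (0.2279 + 0.0519 + 0.0118 + 0.0027 + 0.0006) ≈ 4.892 × 0.2949 ≈ 1.443 mg/L.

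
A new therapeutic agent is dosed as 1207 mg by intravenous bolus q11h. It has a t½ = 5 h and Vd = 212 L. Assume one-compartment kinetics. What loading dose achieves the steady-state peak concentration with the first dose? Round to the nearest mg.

1543 mg

f = (1/2)^(11/5) ≈ 0.217638; accumulation ratio R = 1/(1−f) ≈ 1.27818.
Loading dose to hit Cmax,ss on first dose: D_load = D_maint·R ≈ 1207 × 1.27818 ≈ 1542.76 mg.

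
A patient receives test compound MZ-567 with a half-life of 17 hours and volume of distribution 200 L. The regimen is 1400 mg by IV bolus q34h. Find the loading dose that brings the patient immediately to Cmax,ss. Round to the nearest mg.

f = (1/2)^(34/17) ≈ 0.250000; accumulation ratio R = 1/(1−f) ≈ 1.33333.
Loading dose to hit Cmax,ss on first dose: D_load = D_maint·R ≈ 1400 × 1.33333 ≈ 1866.66 mg.

1867 mg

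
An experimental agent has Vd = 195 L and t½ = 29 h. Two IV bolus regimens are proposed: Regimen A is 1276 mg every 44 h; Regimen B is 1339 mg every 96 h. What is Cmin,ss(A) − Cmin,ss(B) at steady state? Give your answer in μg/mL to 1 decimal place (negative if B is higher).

Regimen A: f = (1/2)^(44/29) ≈ 0.3494; Cmin,ss = (1276/195)·f/(1−f) ≈ 3.514 μg/mL.
Regimen B: f = (1/2)^(96/29) ≈ 0.1008; Cmin,ss = (1339/195)·f/(1−f) ≈ 0.770 μg/mL.
Difference ≈ 3.514 − 0.770 ≈ 2.744 μg/mL.

2.7 μg/mL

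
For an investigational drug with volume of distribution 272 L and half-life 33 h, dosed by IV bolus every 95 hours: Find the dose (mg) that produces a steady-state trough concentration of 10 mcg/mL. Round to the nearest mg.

17286 mg

τ/t½ = 95/33 ≈ 2.8788, so f = (1/2)^(95/33) ≈ 0.135956.
Cmin,ss = (D/Vd)·f/(1−f), so D = Cmin,ss·Vd·(1−f)/f.
D = 10 × 272 × (1−f)/f ≈ 10 × 272 × 6.35532 ≈ 17286.47 mg.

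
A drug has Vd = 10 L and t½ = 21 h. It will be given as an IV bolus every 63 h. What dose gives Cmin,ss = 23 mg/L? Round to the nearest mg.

1610 mg

τ/t½ = 63/21 ≈ 3, so f = (1/2)^(63/21) ≈ 0.125000.
Cmin,ss = (D/Vd)·f/(1−f), so D = Cmin,ss·Vd·(1−f)/f.
D = 23 × 10 × (1−f)/f ≈ 23 × 10 × 7.00000 ≈ 1610.00 mg.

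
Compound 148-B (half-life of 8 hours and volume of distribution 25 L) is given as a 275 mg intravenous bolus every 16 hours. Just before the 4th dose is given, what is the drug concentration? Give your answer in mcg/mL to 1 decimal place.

3.6 mcg/mL

f = (1/2)^(τ/t½) = (1/2)^(16/8) ≈ 0.2500.
C₀ = D/Vd = 275/25 ≈ 11.000 mcg/mL.
Before the 4th dose, 3 doses have been given. Superposition: Cmin = C₀·(f + f² + … + f^3).
≈ 11.000 × (0.2500 + 0.0625 + 0.0156) ≈ 11.000 × 0.3281 ≈ 3.609 mcg/mL.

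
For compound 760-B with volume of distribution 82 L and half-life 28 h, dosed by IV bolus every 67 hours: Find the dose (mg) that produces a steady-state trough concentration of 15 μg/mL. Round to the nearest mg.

5230 mg

τ/t½ = 67/28 ≈ 2.3929, so f = (1/2)^(67/28) ≈ 0.190405.
Cmin,ss = (D/Vd)·f/(1−f), so D = Cmin,ss·Vd·(1−f)/f.
D = 15 × 82 × (1−f)/f ≈ 15 × 82 × 4.25196 ≈ 5229.91 mg.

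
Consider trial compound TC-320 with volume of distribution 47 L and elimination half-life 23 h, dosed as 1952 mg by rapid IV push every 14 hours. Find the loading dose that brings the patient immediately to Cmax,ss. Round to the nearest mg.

5671 mg

f = (1/2)^(14/23) ≈ 0.655789; accumulation ratio R = 1/(1−f) ≈ 2.90519.
Loading dose to hit Cmax,ss on first dose: D_load = D_maint·R ≈ 1952 × 2.90519 ≈ 5670.93 mg.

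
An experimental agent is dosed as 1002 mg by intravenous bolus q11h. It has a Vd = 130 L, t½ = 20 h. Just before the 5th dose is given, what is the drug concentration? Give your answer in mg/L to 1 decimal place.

f = (1/2)^(τ/t½) = (1/2)^(11/20) ≈ 0.6830.
C₀ = D/Vd = 1002/130 ≈ 7.708 mg/L.
Before the 5th dose, 4 doses have been given. Superposition: Cmin = C₀·(f + f² + … + f^4).
≈ 7.708 × (0.6830 + 0.4665 + 0.3186 + 0.2176) ≈ 7.708 × 1.6857 ≈ 12.993 mg/L.

13.0 mg/L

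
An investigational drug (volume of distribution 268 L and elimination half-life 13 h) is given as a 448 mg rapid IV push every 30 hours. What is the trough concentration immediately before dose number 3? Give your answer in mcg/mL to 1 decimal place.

0.4 mcg/mL

f = (1/2)^(τ/t½) = (1/2)^(30/13) ≈ 0.2020.
C₀ = D/Vd = 448/268 ≈ 1.672 mcg/mL.
Before the 3rd dose, 2 doses have been given. Superposition: Cmin = C₀·(f + f²).
≈ 1.672 × (0.2020 + 0.0408) ≈ 1.672 × 0.2428 ≈ 0.406 mcg/mL.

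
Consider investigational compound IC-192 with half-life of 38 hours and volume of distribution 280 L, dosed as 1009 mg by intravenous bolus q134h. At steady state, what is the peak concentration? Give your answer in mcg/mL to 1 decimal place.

τ/t½ = 134/38 ≈ 3.5263, so fraction remaining f = (1/2)^(134/38) ≈ 0.0868.
At steady state, accumulation factor R = 1/(1 − e^(−kτ)) ≈ 1.0951.
Each bolus raises the concentration by D/Vd = 1009/280 ≈ 3.604 mcg/mL.
Steady-state peak Cmax,ss = C₀·R ≈ 3.604 × 1.0951 ≈ 3.947 mcg/mL.

3.9 mcg/mL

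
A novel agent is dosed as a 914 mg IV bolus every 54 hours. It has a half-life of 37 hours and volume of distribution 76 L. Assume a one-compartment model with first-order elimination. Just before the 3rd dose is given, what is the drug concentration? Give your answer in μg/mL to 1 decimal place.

6.0 μg/mL

f = (1/2)^(τ/t½) = (1/2)^(54/37) ≈ 0.3636.
C₀ = D/Vd = 914/76 ≈ 12.026 μg/mL.
Before the 3rd dose, 2 doses have been given. Superposition: Cmin = C₀·(f + f²).
≈ 12.026 × (0.3636 + 0.1322) ≈ 12.026 × 0.4958 ≈ 5.962 μg/mL.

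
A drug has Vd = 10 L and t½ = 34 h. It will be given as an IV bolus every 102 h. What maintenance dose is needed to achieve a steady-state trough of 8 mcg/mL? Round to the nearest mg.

560 mg

τ/t½ = 102/34 ≈ 3, so f = (1/2)^(102/34) ≈ 0.125000.
Cmin,ss = (D/Vd)·f/(1−f), so D = Cmin,ss·Vd·(1−f)/f.
D = 8 × 10 × (1−f)/f ≈ 8 × 10 × 7.00000 ≈ 560.00 mg.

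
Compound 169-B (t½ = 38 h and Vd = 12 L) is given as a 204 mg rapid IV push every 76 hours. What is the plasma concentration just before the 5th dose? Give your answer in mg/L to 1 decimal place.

f = (1/2)^(τ/t½) = (1/2)^(76/38) ≈ 0.2500.
C₀ = D/Vd = 204/12 ≈ 17.000 mg/L.
Before the 5th dose, 4 doses have been given. Superposition: Cmin = C₀·(f + f² + … + f^4).
≈ 17.000 × (0.2500 + 0.0625 + 0.0156 + 0.0039) ≈ 17.000 × 0.3320 ≈ 5.644 mg/L.

5.6 mg/L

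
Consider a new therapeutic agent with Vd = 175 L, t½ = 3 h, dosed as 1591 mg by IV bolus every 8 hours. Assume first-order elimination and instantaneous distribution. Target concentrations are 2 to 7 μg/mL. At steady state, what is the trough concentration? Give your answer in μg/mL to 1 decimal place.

1.7 μg/mL

Over one 8-h interval, 8/3 ≈ 2.6667 half-lives elapse, leaving f ≈ 0.1575 of each dose.
Accumulation ratio R = 1/(1 − f) ≈ 1/0.8425 ≈ 1.1869.
Single-dose peak C₀ = D/Vd = 1591/175 ≈ 9.091 μg/mL.
Steady-state peak Cmax,ss = C₀·R ≈ 9.091 × 1.1869 ≈ 10.790 μg/mL.
Steady-state trough Cmin,ss = Cmax,ss·f ≈ 10.790 × 0.1575 ≈ 1.699 μg/mL.
Trough 1.7 μg/mL vs MEC 2 μg/mL: subtherapeutic.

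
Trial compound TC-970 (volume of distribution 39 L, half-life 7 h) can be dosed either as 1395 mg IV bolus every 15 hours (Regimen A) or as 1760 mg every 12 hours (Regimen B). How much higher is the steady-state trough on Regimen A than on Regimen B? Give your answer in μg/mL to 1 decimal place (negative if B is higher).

-9.3 μg/mL

Regimen A: f = (1/2)^(15/7) ≈ 0.2264; Cmin,ss = (1395/39)·f/(1−f) ≈ 10.468 μg/mL.
Regimen B: f = (1/2)^(12/7) ≈ 0.3048; Cmin,ss = (1760/39)·f/(1−f) ≈ 19.786 μg/mL.
Difference ≈ 10.468 − 19.786 ≈ -9.318 μg/mL.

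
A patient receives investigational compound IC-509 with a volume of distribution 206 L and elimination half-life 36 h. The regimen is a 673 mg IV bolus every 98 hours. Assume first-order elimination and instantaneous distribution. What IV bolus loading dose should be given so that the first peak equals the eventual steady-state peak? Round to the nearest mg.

793 mg

f = (1/2)^(98/36) ≈ 0.151541; accumulation ratio R = 1/(1−f) ≈ 1.17861.
Loading dose to hit Cmax,ss on first dose: D_load = D_maint·R ≈ 673 × 1.17861 ≈ 793.20 mg.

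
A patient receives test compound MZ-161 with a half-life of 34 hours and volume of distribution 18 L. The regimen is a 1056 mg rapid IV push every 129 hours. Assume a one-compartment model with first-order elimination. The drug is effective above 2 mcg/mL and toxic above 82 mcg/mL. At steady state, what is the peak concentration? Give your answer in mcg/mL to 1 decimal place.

63.2 mcg/mL

τ/t½ = 129/34 ≈ 3.7941, so fraction remaining f = (1/2)^(129/34) ≈ 0.0721.
At steady state, accumulation factor R = 1/(1 − e^(−kτ)) ≈ 1.0777.
Each bolus raises the concentration by D/Vd = 1056/18 ≈ 58.667 mcg/mL.
Cmax,ss = C₀/(1 − f) ≈ 58.667/0.9279 ≈ 63.226 mcg/mL.
Peak 63.2 mcg/mL vs MTC 82 mcg/mL: below toxic threshold.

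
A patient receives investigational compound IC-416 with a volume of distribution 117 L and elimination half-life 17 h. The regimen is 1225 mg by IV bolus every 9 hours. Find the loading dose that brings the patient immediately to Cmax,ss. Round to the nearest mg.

3988 mg

f = (1/2)^(9/17) ≈ 0.692837; accumulation ratio R = 1/(1−f) ≈ 3.25560.
Loading dose to hit Cmax,ss on first dose: D_load = D_maint·R ≈ 1225 × 3.25560 ≈ 3988.11 mg.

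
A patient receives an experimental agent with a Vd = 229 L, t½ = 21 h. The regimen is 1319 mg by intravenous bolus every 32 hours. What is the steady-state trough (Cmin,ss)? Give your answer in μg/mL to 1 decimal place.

3.1 μg/mL

τ/t½ = 32/21 ≈ 1.5238, so fraction remaining f = (1/2)^(32/21) ≈ 0.3478.
Accumulation ratio R = 1/(1 − f) ≈ 1/0.6522 ≈ 1.5333.
Each bolus raises the concentration by D/Vd = 1319/229 ≈ 5.760 μg/mL.
Cmax,ss = C₀/(1 − f) ≈ 5.760/0.6522 ≈ 8.832 μg/mL.
Steady-state trough Cmin,ss = Cmax,ss·f ≈ 8.832 × 0.3478 ≈ 3.072 μg/mL.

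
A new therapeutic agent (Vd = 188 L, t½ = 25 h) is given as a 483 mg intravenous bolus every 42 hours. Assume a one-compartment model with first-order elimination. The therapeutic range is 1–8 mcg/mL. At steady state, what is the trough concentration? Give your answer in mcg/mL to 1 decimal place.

1.2 mcg/mL

k = ln2/t½ = ln2/25 ≈ 0.027726 h⁻¹; fraction remaining f = e^(−kτ) = e^(−0.027726×42) ≈ 0.3121.
Each bolus raises the concentration by D/Vd = 483/188 ≈ 2.569 mcg/mL.
Steady-state trough Cmin,ss = C₀·f/(1−f) ≈ 2.569 × 0.3121/0.6879 ≈ 1.166 mcg/mL.
Trough 1.2 mcg/mL vs MEC 1 mcg/mL: adequate.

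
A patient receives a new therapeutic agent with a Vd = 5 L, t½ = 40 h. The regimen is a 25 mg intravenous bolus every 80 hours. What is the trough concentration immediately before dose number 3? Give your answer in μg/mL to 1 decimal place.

1.6 μg/mL

f = (1/2)^(τ/t½) = (1/2)^(80/40) ≈ 0.2500.
C₀ = D/Vd = 25/5 ≈ 5.000 μg/mL.
Before the 3rd dose, 2 doses have been given. Superposition: Cmin = C₀·(f + f²).
≈ 5.000 × (0.2500 + 0.0625) ≈ 5.000 × 0.3125 ≈ 1.562 μg/mL.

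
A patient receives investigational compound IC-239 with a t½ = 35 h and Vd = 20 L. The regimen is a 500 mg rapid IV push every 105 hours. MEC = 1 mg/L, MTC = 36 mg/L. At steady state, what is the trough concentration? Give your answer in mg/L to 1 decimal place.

τ = 105 h = 3 half-lives, so f = (1/2)^3 = 0.125.
Accumulation ratio R = 1/(1 − f) = 1/0.875 = 8/7.
Single-dose peak C₀ = D/Vd = 500/20 = 25 mg/L.
Steady-state peak Cmax,ss = C₀·R = 25 × 8/7 ≈ 28.571 mg/L.
Steady-state trough Cmin,ss = Cmax,ss·f ≈ 28.571 × 0.125 ≈ 3.571 mg/L.
Trough 3.6 mg/L vs MEC 1 mg/L: adequate.

3.6 mg/L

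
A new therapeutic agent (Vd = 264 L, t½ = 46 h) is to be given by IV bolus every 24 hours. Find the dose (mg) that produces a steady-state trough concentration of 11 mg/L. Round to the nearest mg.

1265 mg

τ/t½ = 24/46 ≈ 0.52174, so f = (1/2)^(24/46) ≈ 0.696532.
Cmin,ss = (D/Vd)·f/(1−f), so D = Cmin,ss·Vd·(1−f)/f.
D = 11 × 264 × (1−f)/f ≈ 11 × 264 × 0.43568 ≈ 1265.21 mg.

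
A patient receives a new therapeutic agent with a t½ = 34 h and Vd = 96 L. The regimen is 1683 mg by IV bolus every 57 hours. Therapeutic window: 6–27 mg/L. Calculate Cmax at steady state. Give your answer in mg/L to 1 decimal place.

τ/t½ = 57/34 ≈ 1.6765, so fraction remaining f = (1/2)^(57/34) ≈ 0.3128.
Accumulation ratio R = 1/(1 − f) ≈ 1/0.6872 ≈ 1.4552.
Each bolus raises the concentration by D/Vd = 1683/96 ≈ 17.531 mg/L.
Steady-state peak Cmax,ss = C₀·R ≈ 17.531 × 1.4552 ≈ 25.511 mg/L.
Peak 25.5 mg/L vs MTC 27 mg/L: below toxic threshold.

25.5 mg/L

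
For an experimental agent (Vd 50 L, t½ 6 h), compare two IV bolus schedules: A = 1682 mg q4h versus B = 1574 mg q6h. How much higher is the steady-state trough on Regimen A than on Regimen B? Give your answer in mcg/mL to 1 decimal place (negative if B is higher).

25.8 mcg/mL

Regimen A: f = (1/2)^(4/6) ≈ 0.6300; Cmin,ss = (1682/50)·f/(1−f) ≈ 57.279 mcg/mL.
Regimen B: f = (1/2)^(6/6) ≈ 0.5000; Cmin,ss = (1574/50)·f/(1−f) ≈ 31.480 mcg/mL.
Difference ≈ 57.279 − 31.480 ≈ 25.799 mcg/mL.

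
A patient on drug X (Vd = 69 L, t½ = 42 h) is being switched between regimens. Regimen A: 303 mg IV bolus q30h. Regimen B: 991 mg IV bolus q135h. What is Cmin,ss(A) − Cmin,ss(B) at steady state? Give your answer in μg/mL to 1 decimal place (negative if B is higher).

Regimen A: f = (1/2)^(30/42) ≈ 0.6095; Cmin,ss = (303/69)·f/(1−f) ≈ 6.854 μg/mL.
Regimen B: f = (1/2)^(135/42) ≈ 0.1077; Cmin,ss = (991/69)·f/(1−f) ≈ 1.734 μg/mL.
Difference ≈ 6.854 − 1.734 ≈ 5.120 μg/mL.

5.1 μg/mL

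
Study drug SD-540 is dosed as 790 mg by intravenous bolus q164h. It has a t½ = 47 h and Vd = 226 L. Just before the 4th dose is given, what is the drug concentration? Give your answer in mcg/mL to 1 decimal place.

0.3 mcg/mL

f = (1/2)^(τ/t½) = (1/2)^(164/47) ≈ 0.0890.
C₀ = D/Vd = 790/226 ≈ 3.496 mcg/mL.
Before the 4th dose, 3 doses have been given. Superposition: Cmin = C₀·(f + f² + … + f^3).
≈ 3.496 × (0.0890 + 0.0079 + 0.0007) ≈ 3.496 × 0.0976 ≈ 0.341 mcg/mL.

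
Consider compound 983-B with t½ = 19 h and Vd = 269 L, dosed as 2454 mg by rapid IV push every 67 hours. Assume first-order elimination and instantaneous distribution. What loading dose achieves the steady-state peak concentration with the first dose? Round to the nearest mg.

2687 mg

f = (1/2)^(67/19) ≈ 0.086791; accumulation ratio R = 1/(1−f) ≈ 1.09504.
Loading dose to hit Cmax,ss on first dose: D_load = D_maint·R ≈ 2454 × 1.09504 ≈ 2687.23 mg.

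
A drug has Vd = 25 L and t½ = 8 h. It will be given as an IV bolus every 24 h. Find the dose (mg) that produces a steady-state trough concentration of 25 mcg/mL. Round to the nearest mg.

4375 mg

τ/t½ = 24/8 ≈ 3, so f = (1/2)^(24/8) ≈ 0.125000.
Cmin,ss = (D/Vd)·f/(1−f), so D = Cmin,ss·Vd·(1−f)/f.
D = 25 × 25 × (1−f)/f ≈ 25 × 25 × 7.00000 ≈ 4375.00 mg.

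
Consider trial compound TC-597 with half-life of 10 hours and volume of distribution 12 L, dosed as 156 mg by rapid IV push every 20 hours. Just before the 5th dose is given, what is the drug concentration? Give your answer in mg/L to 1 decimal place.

f = (1/2)^(τ/t½) = (1/2)^(20/10) ≈ 0.2500.
C₀ = D/Vd = 156/12 ≈ 13.000 mg/L.
Before the 5th dose, 4 doses have been given. Superposition: Cmin = C₀·(f + f² + … + f^4).
≈ 13.000 × (0.2500 + 0.0625 + 0.0156 + 0.0039) ≈ 13.000 × 0.3320 ≈ 4.316 mg/L.

4.3 mg/L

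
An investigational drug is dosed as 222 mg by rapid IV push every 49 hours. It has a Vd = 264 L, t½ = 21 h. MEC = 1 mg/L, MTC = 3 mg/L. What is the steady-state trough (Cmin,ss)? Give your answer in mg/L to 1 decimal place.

Over one 49-h interval, 49/21 ≈ 2.3333 half-lives elapse, leaving f ≈ 0.1984 of each dose.
Single-dose peak C₀ = D/Vd = 222/264 ≈ 0.841 mg/L.
Steady-state trough Cmin,ss = C₀·f/(1−f) ≈ 0.841 × 0.1984/0.8016 ≈ 0.208 mg/L.
Trough 0.2 mg/L vs MEC 1 mg/L: subtherapeutic.

0.2 mg/L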